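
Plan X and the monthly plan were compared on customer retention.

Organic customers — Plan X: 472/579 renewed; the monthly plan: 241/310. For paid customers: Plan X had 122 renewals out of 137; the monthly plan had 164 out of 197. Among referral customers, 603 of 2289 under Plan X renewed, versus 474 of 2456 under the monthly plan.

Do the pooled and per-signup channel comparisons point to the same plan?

Yes

Organic: Plan X 472/579 = 81.5%, the monthly plan 241/310 = 77.7% → Plan X
Paid: Plan X 122/137 = 89.1%, the monthly plan 164/197 = 83.2% → Plan X
Referral: Plan X 603/2289 = 26.3%, the monthly plan 474/2456 = 19.3% → Plan X
Overall: Plan X 1197/3005 = 39.8%, the monthly plan 879/2963 = 29.7% → Plan X
Plan X wins overall and in every signup group — no reversal.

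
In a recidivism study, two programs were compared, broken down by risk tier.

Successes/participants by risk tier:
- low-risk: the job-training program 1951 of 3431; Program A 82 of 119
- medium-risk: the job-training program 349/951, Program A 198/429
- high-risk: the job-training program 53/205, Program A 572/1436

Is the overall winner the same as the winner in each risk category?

No

Low-risk: the job-training program 1951/3431 = 56.9%, Program A 82/119 = 68.9% → Program A
Medium-risk: the job-training program 349/951 = 36.7%, Program A 198/429 = 46.2% → Program A
High-risk: the job-training program 53/205 = 25.9%, Program A 572/1436 = 39.8% → Program A
Overall: the job-training program 2353/4587 = 51.3%, Program A 852/1984 = 42.9% → the job-training program
Program A wins each risk group but the job-training program wins overall — the comparison reverses. Program A's participants skew toward high-risk, which has a lower base rate.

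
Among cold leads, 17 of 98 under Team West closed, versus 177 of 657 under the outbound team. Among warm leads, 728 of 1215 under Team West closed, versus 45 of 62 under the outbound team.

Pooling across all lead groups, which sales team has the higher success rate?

Cold: Team West 17/98 = 17.3%, the outbound team 177/657 = 26.9% → the outbound team
Warm: Team West 728/1215 = 59.9%, the outbound team 45/62 = 72.6% → the outbound team
Overall: Team West 745/1313 = 56.7%, the outbound team 222/719 = 30.9% → Team West
(The outbound team wins every lead group but Team West wins overall — the outbound team's leads skew toward the low-rate cold group.)

Team West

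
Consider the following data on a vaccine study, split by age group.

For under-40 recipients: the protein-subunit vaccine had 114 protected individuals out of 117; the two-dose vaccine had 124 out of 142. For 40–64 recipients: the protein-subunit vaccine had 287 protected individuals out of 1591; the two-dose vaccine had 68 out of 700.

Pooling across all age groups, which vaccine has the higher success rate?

the protein-subunit vaccine

Under-40: the protein-subunit vaccine 114/117 = 97.4%, the two-dose vaccine 124/142 = 87.3% → the protein-subunit vaccine
40–64: the protein-subunit vaccine 287/1591 = 18.0%, the two-dose vaccine 68/700 = 9.7% → the protein-subunit vaccine
Overall: the protein-subunit vaccine 401/1708 = 23.5%, the two-dose vaccine 192/842 = 22.8% → the protein-subunit vaccine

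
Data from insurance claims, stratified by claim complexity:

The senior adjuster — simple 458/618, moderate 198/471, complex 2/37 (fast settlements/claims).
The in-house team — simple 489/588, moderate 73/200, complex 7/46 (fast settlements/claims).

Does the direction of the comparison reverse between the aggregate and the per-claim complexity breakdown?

Simple: the senior adjuster 458/618 = 74.1%, the in-house team 489/588 = 83.2% → the in-house team
Moderate: the senior adjuster 198/471 = 42.0%, the in-house team 73/200 = 36.5% → the senior adjuster
Complex: the senior adjuster 2/37 = 5.4%, the in-house team 7/46 = 15.2% → the in-house team
Overall: the senior adjuster 658/1126 = 58.4%, the in-house team 569/834 = 68.2% → the in-house team
Neither sweeps: the senior adjuster wins 1 of 3 groups, the in-house team wins 2. The in-house team wins overall but not every group — no Simpson reversal.

No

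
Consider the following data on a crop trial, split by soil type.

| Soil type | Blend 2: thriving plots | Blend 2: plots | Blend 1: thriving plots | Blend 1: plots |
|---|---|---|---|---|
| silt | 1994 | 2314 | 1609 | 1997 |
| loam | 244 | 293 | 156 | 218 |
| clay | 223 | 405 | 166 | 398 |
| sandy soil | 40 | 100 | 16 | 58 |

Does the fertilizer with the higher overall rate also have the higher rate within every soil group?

Yes

Silt: Blend 2 1994/2314 = 86.2%, Blend 1 1609/1997 = 80.6% → Blend 2
Loam: Blend 2 244/293 = 83.3%, Blend 1 156/218 = 71.6% → Blend 2
Clay: Blend 2 223/405 = 55.1%, Blend 1 166/398 = 41.7% → Blend 2
Sandy soil: Blend 2 40/100 = 40.0%, Blend 1 16/58 = 27.6% → Blend 2
Overall: Blend 2 2501/3112 = 80.4%, Blend 1 1947/2671 = 72.9% → Blend 2
Blend 2 wins overall and in every soil group — no reversal.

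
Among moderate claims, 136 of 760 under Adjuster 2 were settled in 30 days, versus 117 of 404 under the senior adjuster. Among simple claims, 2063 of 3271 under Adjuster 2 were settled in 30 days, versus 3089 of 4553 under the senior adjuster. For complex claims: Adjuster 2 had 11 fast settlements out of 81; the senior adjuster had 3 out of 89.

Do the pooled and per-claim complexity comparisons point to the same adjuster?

No

Moderate: Adjuster 2 136/760 = 17.9%, the senior adjuster 117/404 = 29.0% → the senior adjuster
Simple: Adjuster 2 2063/3271 = 63.1%, the senior adjuster 3089/4553 = 67.8% → the senior adjuster
Complex: Adjuster 2 11/81 = 13.6%, the senior adjuster 3/89 = 3.4% → Adjuster 2
Overall: Adjuster 2 2210/4112 = 53.7%, the senior adjuster 3209/5046 = 63.6% → the senior adjuster
Neither sweeps: Adjuster 2 wins 1 of 3 groups, the senior adjuster wins 2. The senior adjuster wins overall but not every group — no Simpson reversal.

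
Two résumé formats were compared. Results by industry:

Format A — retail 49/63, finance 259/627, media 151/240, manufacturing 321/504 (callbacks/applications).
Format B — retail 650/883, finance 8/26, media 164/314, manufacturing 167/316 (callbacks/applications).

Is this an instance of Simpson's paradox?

Yes

Retail: Format A 49/63 = 77.8%, Format B 650/883 = 73.6% → Format A
Finance: Format A 259/627 = 41.3%, Format B 8/26 = 30.8% → Format A
Media: Format A 151/240 = 62.9%, Format B 164/314 = 52.2% → Format A
Manufacturing: Format A 321/504 = 63.7%, Format B 167/316 = 52.8% → Format A
Overall: Format A 780/1434 = 54.4%, Format B 989/1539 = 64.3% → Format B
Format A wins each industry group but Format B wins overall — the comparison reverses. Format A's applications skew toward finance, which has a lower base rate.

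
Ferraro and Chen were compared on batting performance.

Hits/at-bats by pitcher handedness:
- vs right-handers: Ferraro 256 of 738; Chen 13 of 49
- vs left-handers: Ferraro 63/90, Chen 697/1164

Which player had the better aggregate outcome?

Vs right-handers: Ferraro 256/738 = 34.7%, Chen 13/49 = 26.5% → Ferraro
Vs left-handers: Ferraro 63/90 = 70.0%, Chen 697/1164 = 59.9% → Ferraro
Overall: Ferraro 319/828 = 38.5%, Chen 710/1213 = 58.5% → Chen
(Ferraro wins every pitcher group but Chen wins overall — Ferraro's at-bats skew toward the low-rate vs right-handers group.)

Chen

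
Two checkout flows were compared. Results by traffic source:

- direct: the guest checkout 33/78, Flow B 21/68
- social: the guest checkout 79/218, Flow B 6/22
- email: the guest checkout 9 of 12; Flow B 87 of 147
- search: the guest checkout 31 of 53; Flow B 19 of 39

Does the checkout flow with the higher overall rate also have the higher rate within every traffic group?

Direct: the guest checkout 33/78 = 42.3%, Flow B 21/68 = 30.9% → the guest checkout
Social: the guest checkout 79/218 = 36.2%, Flow B 6/22 = 27.3% → the guest checkout
Email: the guest checkout 9/12 = 75.0%, Flow B 87/147 = 59.2% → the guest checkout
Search: the guest checkout 31/53 = 58.5%, Flow B 19/39 = 48.7% → the guest checkout
Overall: the guest checkout 152/361 = 42.1%, Flow B 133/276 = 48.2% → Flow B
The guest checkout wins each traffic group but Flow B wins overall — the comparison reverses. The guest checkout's sessions skew toward social, which has a lower base rate.

No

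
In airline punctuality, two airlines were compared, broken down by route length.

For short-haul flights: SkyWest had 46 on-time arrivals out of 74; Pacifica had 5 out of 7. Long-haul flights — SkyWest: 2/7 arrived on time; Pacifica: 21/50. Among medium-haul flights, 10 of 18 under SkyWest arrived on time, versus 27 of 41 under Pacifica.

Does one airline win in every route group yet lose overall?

Yes

Short-haul: SkyWest 46/74 = 62.2%, Pacifica 5/7 = 71.4% → Pacifica
Long-haul: SkyWest 2/7 = 28.6%, Pacifica 21/50 = 42.0% → Pacifica
Medium-haul: SkyWest 10/18 = 55.6%, Pacifica 27/41 = 65.9% → Pacifica
Overall: SkyWest 58/99 = 58.6%, Pacifica 53/98 = 54.1% → SkyWest
Pacifica wins each route group but SkyWest wins overall — the comparison reverses. Pacifica's flights skew toward long-haul, which has a lower base rate.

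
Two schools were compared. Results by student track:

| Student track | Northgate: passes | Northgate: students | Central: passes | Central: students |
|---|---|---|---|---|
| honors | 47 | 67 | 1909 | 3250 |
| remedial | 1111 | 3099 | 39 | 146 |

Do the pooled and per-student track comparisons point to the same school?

Honors: Northgate 47/67 = 70.1%, Central 1909/3250 = 58.7% → Northgate
Remedial: Northgate 1111/3099 = 35.9%, Central 39/146 = 26.7% → Northgate
Overall: Northgate 1158/3166 = 36.6%, Central 1948/3396 = 57.4% → Central
Northgate wins each student group but Central wins overall — the comparison reverses. Northgate's students skew toward remedial, which has a lower base rate.

No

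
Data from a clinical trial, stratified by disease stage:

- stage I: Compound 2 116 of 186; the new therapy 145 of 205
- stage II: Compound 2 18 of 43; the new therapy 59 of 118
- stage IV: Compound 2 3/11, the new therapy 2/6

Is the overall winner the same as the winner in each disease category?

Yes

Stage I: Compound 2 116/186 = 62.4%, the new therapy 145/205 = 70.7% → the new therapy
Stage II: Compound 2 18/43 = 41.9%, the new therapy 59/118 = 50.0% → the new therapy
Stage IV: Compound 2 3/11 = 27.3%, the new therapy 2/6 = 33.3% → the new therapy
Overall: Compound 2 137/240 = 57.1%, the new therapy 206/329 = 62.6% → the new therapy
The new therapy wins overall and in every disease group — no reversal.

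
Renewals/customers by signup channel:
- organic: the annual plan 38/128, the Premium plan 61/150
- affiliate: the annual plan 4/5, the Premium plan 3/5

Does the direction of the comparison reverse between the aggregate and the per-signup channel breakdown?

Organic: the annual plan 38/128 = 29.7%, the Premium plan 61/150 = 40.7% → the Premium plan
Affiliate: the annual plan 4/5 = 80.0%, the Premium plan 3/5 = 60.0% → the annual plan
Overall: the annual plan 42/133 = 31.6%, the Premium plan 64/155 = 41.3% → the Premium plan
Neither sweeps: the annual plan wins 1 of 2 groups, the Premium plan wins 1. The Premium plan wins overall but not every group — no Simpson reversal.

No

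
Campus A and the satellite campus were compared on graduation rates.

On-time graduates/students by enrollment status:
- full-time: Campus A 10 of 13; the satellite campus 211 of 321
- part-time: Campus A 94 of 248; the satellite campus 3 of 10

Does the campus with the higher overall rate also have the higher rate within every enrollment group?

No

Full-time: Campus A 10/13 = 76.9%, the satellite campus 211/321 = 65.7% → Campus A
Part-time: Campus A 94/248 = 37.9%, the satellite campus 3/10 = 30.0% → Campus A
Overall: Campus A 104/261 = 39.8%, the satellite campus 214/331 = 64.7% → the satellite campus
Campus A wins each enrollment group but the satellite campus wins overall — the comparison reverses. Campus A's students skew toward part-time, which has a lower base rate.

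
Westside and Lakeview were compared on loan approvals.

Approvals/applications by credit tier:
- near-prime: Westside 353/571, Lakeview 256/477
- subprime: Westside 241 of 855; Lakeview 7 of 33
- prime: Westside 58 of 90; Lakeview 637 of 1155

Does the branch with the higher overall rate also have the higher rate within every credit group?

Near-prime: Westside 353/571 = 61.8%, Lakeview 256/477 = 53.7% → Westside
Subprime: Westside 241/855 = 28.2%, Lakeview 7/33 = 21.2% → Westside
Prime: Westside 58/90 = 64.4%, Lakeview 637/1155 = 55.2% → Westside
Overall: Westside 652/1516 = 43.0%, Lakeview 900/1665 = 54.1% → Lakeview
Westside wins each credit group but Lakeview wins overall — the comparison reverses. Westside's applications skew toward subprime, which has a lower base rate.

No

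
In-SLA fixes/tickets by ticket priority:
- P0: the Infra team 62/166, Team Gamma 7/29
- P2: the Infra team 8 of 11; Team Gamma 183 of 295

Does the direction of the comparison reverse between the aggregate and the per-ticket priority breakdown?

P0: the Infra team 62/166 = 37.3%, Team Gamma 7/29 = 24.1% → the Infra team
P2: the Infra team 8/11 = 72.7%, Team Gamma 183/295 = 62.0% → the Infra team
Overall: the Infra team 70/177 = 39.5%, Team Gamma 190/324 = 58.6% → Team Gamma
The Infra team wins each ticket group but Team Gamma wins overall — the comparison reverses. The Infra team's tickets skew toward P0, which has a lower base rate.

Yes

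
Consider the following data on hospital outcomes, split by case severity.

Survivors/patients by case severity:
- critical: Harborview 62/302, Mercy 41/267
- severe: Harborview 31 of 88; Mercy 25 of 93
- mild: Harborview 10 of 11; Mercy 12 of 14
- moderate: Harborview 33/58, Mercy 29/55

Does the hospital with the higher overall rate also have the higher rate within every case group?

Critical: Harborview 62/302 = 20.5%, Mercy 41/267 = 15.4% → Harborview
Severe: Harborview 31/88 = 35.2%, Mercy 25/93 = 26.9% → Harborview
Mild: Harborview 10/11 = 90.9%, Mercy 12/14 = 85.7% → Harborview
Moderate: Harborview 33/58 = 56.9%, Mercy 29/55 = 52.7% → Harborview
Overall: Harborview 136/459 = 29.6%, Mercy 107/429 = 24.9% → Harborview
Harborview wins overall and in every case group — no reversal.

Yes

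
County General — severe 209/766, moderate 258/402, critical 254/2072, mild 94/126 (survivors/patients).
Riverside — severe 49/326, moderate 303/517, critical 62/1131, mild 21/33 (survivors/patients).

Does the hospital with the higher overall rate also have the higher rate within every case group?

Severe: County General 209/766 = 27.3%, Riverside 49/326 = 15.0% → County General
Moderate: County General 258/402 = 64.2%, Riverside 303/517 = 58.6% → County General
Critical: County General 254/2072 = 12.3%, Riverside 62/1131 = 5.5% → County General
Mild: County General 94/126 = 74.6%, Riverside 21/33 = 63.6% → County General
Overall: County General 815/3366 = 24.2%, Riverside 435/2007 = 21.7% → County General
County General wins overall and in every case group — no reversal.

Yes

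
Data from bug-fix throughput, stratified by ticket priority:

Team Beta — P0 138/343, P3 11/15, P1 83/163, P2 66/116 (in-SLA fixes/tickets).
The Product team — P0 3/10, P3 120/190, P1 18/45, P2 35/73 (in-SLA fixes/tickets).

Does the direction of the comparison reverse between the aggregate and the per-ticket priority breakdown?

Yes

P0: Team Beta 138/343 = 40.2%, the Product team 3/10 = 30.0% → Team Beta
P3: Team Beta 11/15 = 73.3%, the Product team 120/190 = 63.2% → Team Beta
P1: Team Beta 83/163 = 50.9%, the Product team 18/45 = 40.0% → Team Beta
P2: Team Beta 66/116 = 56.9%, the Product team 35/73 = 47.9% → Team Beta
Overall: Team Beta 298/637 = 46.8%, the Product team 176/318 = 55.3% → the Product team
Team Beta wins each ticket group but the Product team wins overall — the comparison reverses. Team Beta's tickets skew toward P0, which has a lower base rate.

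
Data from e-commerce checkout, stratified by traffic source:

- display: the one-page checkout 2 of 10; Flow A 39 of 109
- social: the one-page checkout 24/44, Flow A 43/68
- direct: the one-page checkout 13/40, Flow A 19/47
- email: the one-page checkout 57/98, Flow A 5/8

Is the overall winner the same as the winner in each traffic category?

No

Display: the one-page checkout 2/10 = 20.0%, Flow A 39/109 = 35.8% → Flow A
Social: the one-page checkout 24/44 = 54.5%, Flow A 43/68 = 63.2% → Flow A
Direct: the one-page checkout 13/40 = 32.5%, Flow A 19/47 = 40.4% → Flow A
Email: the one-page checkout 57/98 = 58.2%, Flow A 5/8 = 62.5% → Flow A
Overall: the one-page checkout 96/192 = 50.0%, Flow A 106/232 = 45.7% → the one-page checkout
Flow A wins each traffic group but the one-page checkout wins overall — the comparison reverses. Flow A's sessions skew toward display, which has a lower base rate.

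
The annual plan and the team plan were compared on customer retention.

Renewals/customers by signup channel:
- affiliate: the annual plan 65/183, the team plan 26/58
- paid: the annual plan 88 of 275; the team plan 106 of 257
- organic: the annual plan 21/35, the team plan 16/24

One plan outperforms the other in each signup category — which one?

Affiliate: the annual plan 65/183 = 35.5%, the team plan 26/58 = 44.8% → the team plan
Paid: the annual plan 88/275 = 32.0%, the team plan 106/257 = 41.2% → the team plan
Organic: the annual plan 21/35 = 60.0%, the team plan 16/24 = 66.7% → the team plan
The team plan has the higher rate in all 3 groups.

the team plan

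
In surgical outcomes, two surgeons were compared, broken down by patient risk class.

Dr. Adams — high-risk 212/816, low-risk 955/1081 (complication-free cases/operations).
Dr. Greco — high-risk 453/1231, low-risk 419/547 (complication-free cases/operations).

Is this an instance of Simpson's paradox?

High-risk: Dr. Adams 212/816 = 26.0%, Dr. Greco 453/1231 = 36.8% → Dr. Greco
Low-risk: Dr. Adams 955/1081 = 88.3%, Dr. Greco 419/547 = 76.6% → Dr. Adams
Overall: Dr. Adams 1167/1897 = 61.5%, Dr. Greco 872/1778 = 49.0% → Dr. Adams
Neither sweeps: Dr. Adams wins 1 of 2 groups, Dr. Greco wins 1. Dr. Adams wins overall but not every group — no Simpson reversal.

No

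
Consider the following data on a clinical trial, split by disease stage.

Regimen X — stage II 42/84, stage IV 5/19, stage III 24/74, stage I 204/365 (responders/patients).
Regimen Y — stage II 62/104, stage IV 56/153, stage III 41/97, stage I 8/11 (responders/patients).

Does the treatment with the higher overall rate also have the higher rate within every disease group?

No

Stage II: Regimen X 42/84 = 50.0%, Regimen Y 62/104 = 59.6% → Regimen Y
Stage IV: Regimen X 5/19 = 26.3%, Regimen Y 56/153 = 36.6% → Regimen Y
Stage III: Regimen X 24/74 = 32.4%, Regimen Y 41/97 = 42.3% → Regimen Y
Stage I: Regimen X 204/365 = 55.9%, Regimen Y 8/11 = 72.7% → Regimen Y
Overall: Regimen X 275/542 = 50.7%, Regimen Y 167/365 = 45.8% → Regimen X
Regimen Y wins each disease group but Regimen X wins overall — the comparison reverses. Regimen Y's patients skew toward stage IV, which has a lower base rate.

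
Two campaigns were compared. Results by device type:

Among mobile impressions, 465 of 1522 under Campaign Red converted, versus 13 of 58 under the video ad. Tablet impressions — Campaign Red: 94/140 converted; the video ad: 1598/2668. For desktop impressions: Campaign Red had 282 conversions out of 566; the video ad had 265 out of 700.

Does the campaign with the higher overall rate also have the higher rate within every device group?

No

Mobile: Campaign Red 465/1522 = 30.6%, the video ad 13/58 = 22.4% → Campaign Red
Tablet: Campaign Red 94/140 = 67.1%, the video ad 1598/2668 = 59.9% → Campaign Red
Desktop: Campaign Red 282/566 = 49.8%, the video ad 265/700 = 37.9% → Campaign Red
Overall: Campaign Red 841/2228 = 37.7%, the video ad 1876/3426 = 54.8% → the video ad
Campaign Red wins each device group but the video ad wins overall — the comparison reverses. Campaign Red's impressions skew toward mobile, which has a lower base rate.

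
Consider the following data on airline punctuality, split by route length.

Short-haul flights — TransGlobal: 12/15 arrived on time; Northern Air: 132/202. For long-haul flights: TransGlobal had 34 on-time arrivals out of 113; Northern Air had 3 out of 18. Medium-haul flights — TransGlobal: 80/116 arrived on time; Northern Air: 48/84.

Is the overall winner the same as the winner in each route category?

Short-haul: TransGlobal 12/15 = 80.0%, Northern Air 132/202 = 65.3% → TransGlobal
Long-haul: TransGlobal 34/113 = 30.1%, Northern Air 3/18 = 16.7% → TransGlobal
Medium-haul: TransGlobal 80/116 = 69.0%, Northern Air 48/84 = 57.1% → TransGlobal
Overall: TransGlobal 126/244 = 51.6%, Northern Air 183/304 = 60.2% → Northern Air
TransGlobal wins each route group but Northern Air wins overall — the comparison reverses. TransGlobal's flights skew toward long-haul, which has a lower base rate.

No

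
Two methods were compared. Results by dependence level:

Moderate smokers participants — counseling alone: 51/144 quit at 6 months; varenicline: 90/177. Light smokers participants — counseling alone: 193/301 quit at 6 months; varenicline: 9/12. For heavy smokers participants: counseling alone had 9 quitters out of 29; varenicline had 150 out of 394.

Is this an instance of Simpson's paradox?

Moderate smokers: counseling alone 51/144 = 35.4%, varenicline 90/177 = 50.8% → varenicline
Light smokers: counseling alone 193/301 = 64.1%, varenicline 9/12 = 75.0% → varenicline
Heavy smokers: counseling alone 9/29 = 31.0%, varenicline 150/394 = 38.1% → varenicline
Overall: counseling alone 253/474 = 53.4%, varenicline 249/583 = 42.7% → counseling alone
Varenicline wins each dependence group but counseling alone wins overall — the comparison reverses. Varenicline's participants skew toward heavy smokers, which has a lower base rate.

Yes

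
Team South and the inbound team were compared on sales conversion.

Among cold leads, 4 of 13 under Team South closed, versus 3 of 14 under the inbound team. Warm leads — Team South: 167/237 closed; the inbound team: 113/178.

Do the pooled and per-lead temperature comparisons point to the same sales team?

Cold: Team South 4/13 = 30.8%, the inbound team 3/14 = 21.4% → Team South
Warm: Team South 167/237 = 70.5%, the inbound team 113/178 = 63.5% → Team South
Overall: Team South 171/250 = 68.4%, the inbound team 116/192 = 60.4% → Team South
Team South wins overall and in every lead group — no reversal.

Yes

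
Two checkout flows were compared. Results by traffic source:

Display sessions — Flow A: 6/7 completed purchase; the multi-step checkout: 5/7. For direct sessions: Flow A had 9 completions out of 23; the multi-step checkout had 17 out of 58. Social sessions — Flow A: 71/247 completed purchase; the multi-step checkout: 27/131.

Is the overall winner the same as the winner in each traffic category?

Yes

Display: Flow A 6/7 = 85.7%, the multi-step checkout 5/7 = 71.4% → Flow A
Direct: Flow A 9/23 = 39.1%, the multi-step checkout 17/58 = 29.3% → Flow A
Social: Flow A 71/247 = 28.7%, the multi-step checkout 27/131 = 20.6% → Flow A
Overall: Flow A 86/277 = 31.0%, the multi-step checkout 49/196 = 25.0% → Flow A
Flow A wins overall and in every traffic group — no reversal.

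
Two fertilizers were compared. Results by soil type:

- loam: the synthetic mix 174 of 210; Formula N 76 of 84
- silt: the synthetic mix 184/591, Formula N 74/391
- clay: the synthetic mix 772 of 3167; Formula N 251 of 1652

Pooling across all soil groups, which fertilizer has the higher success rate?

the synthetic mix

Loam: the synthetic mix 174/210 = 82.9%, Formula N 76/84 = 90.5% → Formula N
Silt: the synthetic mix 184/591 = 31.1%, Formula N 74/391 = 18.9% → the synthetic mix
Clay: the synthetic mix 772/3167 = 24.4%, Formula N 251/1652 = 15.2% → the synthetic mix
Overall: the synthetic mix 1130/3968 = 28.5%, Formula N 401/2127 = 18.9% → the synthetic mix
(Neither sweeps every soil group, but the synthetic mix has the higher pooled rate.)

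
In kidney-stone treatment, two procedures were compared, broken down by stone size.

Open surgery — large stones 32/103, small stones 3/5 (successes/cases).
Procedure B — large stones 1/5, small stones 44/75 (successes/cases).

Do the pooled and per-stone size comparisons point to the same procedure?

Large stones: open surgery 32/103 = 31.1%, Procedure B 1/5 = 20.0% → open surgery
Small stones: open surgery 3/5 = 60.0%, Procedure B 44/75 = 58.7% → open surgery
Overall: open surgery 35/108 = 32.4%, Procedure B 45/80 = 56.2% → Procedure B
Open surgery wins each stone group but Procedure B wins overall — the comparison reverses. Open surgery's cases skew toward large stones, which has a lower base rate.

No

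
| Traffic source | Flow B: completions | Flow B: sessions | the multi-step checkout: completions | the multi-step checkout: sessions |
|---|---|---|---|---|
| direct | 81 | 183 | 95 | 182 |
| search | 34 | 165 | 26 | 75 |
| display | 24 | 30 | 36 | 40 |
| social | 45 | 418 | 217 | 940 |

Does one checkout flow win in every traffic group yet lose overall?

Direct: Flow B 81/183 = 44.3%, the multi-step checkout 95/182 = 52.2% → the multi-step checkout
Search: Flow B 34/165 = 20.6%, the multi-step checkout 26/75 = 34.7% → the multi-step checkout
Display: Flow B 24/30 = 80.0%, the multi-step checkout 36/40 = 90.0% → the multi-step checkout
Social: Flow B 45/418 = 10.8%, the multi-step checkout 217/940 = 23.1% → the multi-step checkout
Overall: Flow B 184/796 = 23.1%, the multi-step checkout 374/1237 = 30.2% → the multi-step checkout
The multi-step checkout wins overall and in every traffic group — no reversal.

No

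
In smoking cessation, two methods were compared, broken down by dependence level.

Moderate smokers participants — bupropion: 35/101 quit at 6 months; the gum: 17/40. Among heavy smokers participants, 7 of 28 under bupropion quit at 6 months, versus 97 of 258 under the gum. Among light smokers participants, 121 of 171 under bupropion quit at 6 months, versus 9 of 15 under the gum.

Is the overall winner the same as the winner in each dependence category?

Moderate smokers: bupropion 35/101 = 34.7%, the gum 17/40 = 42.5% → the gum
Heavy smokers: bupropion 7/28 = 25.0%, the gum 97/258 = 37.6% → the gum
Light smokers: bupropion 121/171 = 70.8%, the gum 9/15 = 60.0% → bupropion
Overall: bupropion 163/300 = 54.3%, the gum 123/313 = 39.3% → bupropion
Neither sweeps: bupropion wins 1 of 3 groups, the gum wins 2. Bupropion wins overall but not every group — no Simpson reversal.

No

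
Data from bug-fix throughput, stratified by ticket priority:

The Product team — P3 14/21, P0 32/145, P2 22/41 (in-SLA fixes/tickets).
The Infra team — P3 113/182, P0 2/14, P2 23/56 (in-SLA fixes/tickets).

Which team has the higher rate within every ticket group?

the Product team

P3: the Product team 14/21 = 66.7%, the Infra team 113/182 = 62.1% → the Product team
P0: the Product team 32/145 = 22.1%, the Infra team 2/14 = 14.3% → the Product team
P2: the Product team 22/41 = 53.7%, the Infra team 23/56 = 41.1% → the Product team
The Product team has the higher rate in all 3 groups.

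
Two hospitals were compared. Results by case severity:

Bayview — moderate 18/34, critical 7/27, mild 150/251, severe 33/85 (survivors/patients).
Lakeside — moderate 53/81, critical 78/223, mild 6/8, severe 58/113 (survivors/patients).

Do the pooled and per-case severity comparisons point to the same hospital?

Moderate: Bayview 18/34 = 52.9%, Lakeside 53/81 = 65.4% → Lakeside
Critical: Bayview 7/27 = 25.9%, Lakeside 78/223 = 35.0% → Lakeside
Mild: Bayview 150/251 = 59.8%, Lakeside 6/8 = 75.0% → Lakeside
Severe: Bayview 33/85 = 38.8%, Lakeside 58/113 = 51.3% → Lakeside
Overall: Bayview 208/397 = 52.4%, Lakeside 195/425 = 45.9% → Bayview
Lakeside wins each case group but Bayview wins overall — the comparison reverses. Lakeside's patients skew toward critical, which has a lower base rate.

No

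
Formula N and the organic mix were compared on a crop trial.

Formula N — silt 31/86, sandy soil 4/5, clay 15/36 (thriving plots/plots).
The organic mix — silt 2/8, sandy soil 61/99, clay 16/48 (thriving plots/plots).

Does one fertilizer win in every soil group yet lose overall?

Yes

Silt: Formula N 31/86 = 36.0%, the organic mix 2/8 = 25.0% → Formula N
Sandy soil: Formula N 4/5 = 80.0%, the organic mix 61/99 = 61.6% → Formula N
Clay: Formula N 15/36 = 41.7%, the organic mix 16/48 = 33.3% → Formula N
Overall: Formula N 50/127 = 39.4%, the organic mix 79/155 = 51.0% → the organic mix
Formula N wins each soil group but the organic mix wins overall — the comparison reverses. Formula N's plots skew toward silt, which has a lower base rate.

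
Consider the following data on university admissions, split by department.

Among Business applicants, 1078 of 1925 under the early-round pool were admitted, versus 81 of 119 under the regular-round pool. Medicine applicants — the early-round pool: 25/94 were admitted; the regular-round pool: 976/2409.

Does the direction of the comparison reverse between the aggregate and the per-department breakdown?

Yes

Business: the early-round pool 1078/1925 = 56.0%, the regular-round pool 81/119 = 68.1% → the regular-round pool
Medicine: the early-round pool 25/94 = 26.6%, the regular-round pool 976/2409 = 40.5% → the regular-round pool
Overall: the early-round pool 1103/2019 = 54.6%, the regular-round pool 1057/2528 = 41.8% → the early-round pool
The regular-round pool wins each department group but the early-round pool wins overall — the comparison reverses. The regular-round pool's applicants skew toward Medicine, which has a lower base rate.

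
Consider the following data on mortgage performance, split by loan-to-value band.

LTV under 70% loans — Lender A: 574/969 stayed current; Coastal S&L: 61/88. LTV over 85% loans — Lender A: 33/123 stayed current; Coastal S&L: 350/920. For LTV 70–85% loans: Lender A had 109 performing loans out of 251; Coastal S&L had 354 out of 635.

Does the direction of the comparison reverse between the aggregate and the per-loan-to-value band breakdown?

LTV under 70%: Lender A 574/969 = 59.2%, Coastal S&L 61/88 = 69.3% → Coastal S&L
LTV over 85%: Lender A 33/123 = 26.8%, Coastal S&L 350/920 = 38.0% → Coastal S&L
LTV 70–85%: Lender A 109/251 = 43.4%, Coastal S&L 354/635 = 55.7% → Coastal S&L
Overall: Lender A 716/1343 = 53.3%, Coastal S&L 765/1643 = 46.6% → Lender A
Coastal S&L wins each loan-to-value group but Lender A wins overall — the comparison reverses. Coastal S&L's loans skew toward LTV over 85%, which has a lower base rate.

Yes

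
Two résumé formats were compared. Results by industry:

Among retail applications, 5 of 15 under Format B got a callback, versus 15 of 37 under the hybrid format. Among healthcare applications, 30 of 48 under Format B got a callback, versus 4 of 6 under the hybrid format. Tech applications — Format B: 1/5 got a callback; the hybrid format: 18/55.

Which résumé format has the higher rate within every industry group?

the hybrid format

Retail: Format B 5/15 = 33.3%, the hybrid format 15/37 = 40.5% → the hybrid format
Healthcare: Format B 30/48 = 62.5%, the hybrid format 4/6 = 66.7% → the hybrid format
Tech: Format B 1/5 = 20.0%, the hybrid format 18/55 = 32.7% → the hybrid format
The hybrid format has the higher rate in all 3 groups.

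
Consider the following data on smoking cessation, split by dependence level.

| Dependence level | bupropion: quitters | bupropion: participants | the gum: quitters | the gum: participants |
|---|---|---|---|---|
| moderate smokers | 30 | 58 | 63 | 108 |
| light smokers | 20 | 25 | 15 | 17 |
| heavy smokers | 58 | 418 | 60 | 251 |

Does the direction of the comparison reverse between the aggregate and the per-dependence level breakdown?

No

Moderate smokers: bupropion 30/58 = 51.7%, the gum 63/108 = 58.3% → the gum
Light smokers: bupropion 20/25 = 80.0%, the gum 15/17 = 88.2% → the gum
Heavy smokers: bupropion 58/418 = 13.9%, the gum 60/251 = 23.9% → the gum
Overall: bupropion 108/501 = 21.6%, the gum 138/376 = 36.7% → the gum
The gum wins overall and in every dependence group — no reversal.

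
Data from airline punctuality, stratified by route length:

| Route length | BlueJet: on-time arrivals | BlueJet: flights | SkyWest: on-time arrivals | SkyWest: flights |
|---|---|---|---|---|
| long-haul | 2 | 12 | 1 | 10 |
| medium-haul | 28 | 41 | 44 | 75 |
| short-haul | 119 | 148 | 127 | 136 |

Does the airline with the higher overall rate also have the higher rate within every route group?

Long-haul: BlueJet 2/12 = 16.7%, SkyWest 1/10 = 10.0% → BlueJet
Medium-haul: BlueJet 28/41 = 68.3%, SkyWest 44/75 = 58.7% → BlueJet
Short-haul: BlueJet 119/148 = 80.4%, SkyWest 127/136 = 93.4% → SkyWest
Overall: BlueJet 149/201 = 74.1%, SkyWest 172/221 = 77.8% → SkyWest
Neither sweeps: BlueJet wins 2 of 3 groups, SkyWest wins 1. SkyWest wins overall but not every group — no Simpson reversal.

No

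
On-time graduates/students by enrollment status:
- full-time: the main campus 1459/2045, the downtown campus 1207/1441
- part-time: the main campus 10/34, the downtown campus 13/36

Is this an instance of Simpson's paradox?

No

Full-time: the main campus 1459/2045 = 71.3%, the downtown campus 1207/1441 = 83.8% → the downtown campus
Part-time: the main campus 10/34 = 29.4%, the downtown campus 13/36 = 36.1% → the downtown campus
Overall: the main campus 1469/2079 = 70.7%, the downtown campus 1220/1477 = 82.6% → the downtown campus
The downtown campus wins overall and in every enrollment group — no reversal.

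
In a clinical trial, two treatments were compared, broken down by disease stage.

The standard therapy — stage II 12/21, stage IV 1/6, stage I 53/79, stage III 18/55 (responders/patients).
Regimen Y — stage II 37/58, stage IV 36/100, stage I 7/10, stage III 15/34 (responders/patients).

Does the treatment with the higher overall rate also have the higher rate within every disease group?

Stage II: the standard therapy 12/21 = 57.1%, Regimen Y 37/58 = 63.8% → Regimen Y
Stage IV: the standard therapy 1/6 = 16.7%, Regimen Y 36/100 = 36.0% → Regimen Y
Stage I: the standard therapy 53/79 = 67.1%, Regimen Y 7/10 = 70.0% → Regimen Y
Stage III: the standard therapy 18/55 = 32.7%, Regimen Y 15/34 = 44.1% → Regimen Y
Overall: the standard therapy 84/161 = 52.2%, Regimen Y 95/202 = 47.0% → the standard therapy
Regimen Y wins each disease group but the standard therapy wins overall — the comparison reverses. Regimen Y's patients skew toward stage IV, which has a lower base rate.

No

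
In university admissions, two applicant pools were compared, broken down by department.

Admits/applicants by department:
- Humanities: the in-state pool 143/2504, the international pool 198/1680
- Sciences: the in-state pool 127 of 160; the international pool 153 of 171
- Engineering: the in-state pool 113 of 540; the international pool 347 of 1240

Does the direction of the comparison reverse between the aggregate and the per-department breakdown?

No

Humanities: the in-state pool 143/2504 = 5.7%, the international pool 198/1680 = 11.8% → the international pool
Sciences: the in-state pool 127/160 = 79.4%, the international pool 153/171 = 89.5% → the international pool
Engineering: the in-state pool 113/540 = 20.9%, the international pool 347/1240 = 28.0% → the international pool
Overall: the in-state pool 383/3204 = 12.0%, the international pool 698/3091 = 22.6% → the international pool
The international pool wins overall and in every department group — no reversal.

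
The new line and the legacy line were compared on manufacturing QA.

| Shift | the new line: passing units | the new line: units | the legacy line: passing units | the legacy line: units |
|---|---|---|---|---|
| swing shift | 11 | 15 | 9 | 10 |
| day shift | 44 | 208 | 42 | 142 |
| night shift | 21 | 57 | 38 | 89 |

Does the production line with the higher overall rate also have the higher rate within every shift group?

Yes

Swing shift: the new line 11/15 = 73.3%, the legacy line 9/10 = 90.0% → the legacy line
Day shift: the new line 44/208 = 21.2%, the legacy line 42/142 = 29.6% → the legacy line
Night shift: the new line 21/57 = 36.8%, the legacy line 38/89 = 42.7% → the legacy line
Overall: the new line 76/280 = 27.1%, the legacy line 89/241 = 36.9% → the legacy line
The legacy line wins overall and in every shift group — no reversal.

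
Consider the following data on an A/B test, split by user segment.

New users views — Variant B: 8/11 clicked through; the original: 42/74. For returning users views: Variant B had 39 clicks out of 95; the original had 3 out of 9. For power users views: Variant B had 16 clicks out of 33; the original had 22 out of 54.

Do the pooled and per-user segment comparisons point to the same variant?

No

New users: Variant B 8/11 = 72.7%, the original 42/74 = 56.8% → Variant B
Returning users: Variant B 39/95 = 41.1%, the original 3/9 = 33.3% → Variant B
Power users: Variant B 16/33 = 48.5%, the original 22/54 = 40.7% → Variant B
Overall: Variant B 63/139 = 45.3%, the original 67/137 = 48.9% → the original
Variant B wins each user group but the original wins overall — the comparison reverses. Variant B's views skew toward returning users, which has a lower base rate.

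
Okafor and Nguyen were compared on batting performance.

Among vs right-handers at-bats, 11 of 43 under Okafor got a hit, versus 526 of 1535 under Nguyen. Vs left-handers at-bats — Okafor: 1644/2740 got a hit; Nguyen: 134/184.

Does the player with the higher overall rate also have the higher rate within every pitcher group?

Vs right-handers: Okafor 11/43 = 25.6%, Nguyen 526/1535 = 34.3% → Nguyen
Vs left-handers: Okafor 1644/2740 = 60.0%, Nguyen 134/184 = 72.8% → Nguyen
Overall: Okafor 1655/2783 = 59.5%, Nguyen 660/1719 = 38.4% → Okafor
Nguyen wins each pitcher group but Okafor wins overall — the comparison reverses. Nguyen's at-bats skew toward vs right-handers, which has a lower base rate.

No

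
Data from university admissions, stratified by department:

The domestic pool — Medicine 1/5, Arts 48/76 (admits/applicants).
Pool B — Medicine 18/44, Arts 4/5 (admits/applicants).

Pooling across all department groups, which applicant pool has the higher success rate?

the domestic pool

Medicine: the domestic pool 1/5 = 20.0%, Pool B 18/44 = 40.9% → Pool B
Arts: the domestic pool 48/76 = 63.2%, Pool B 4/5 = 80.0% → Pool B
Overall: the domestic pool 49/81 = 60.5%, Pool B 22/49 = 44.9% → the domestic pool
(Pool B wins every department group but the domestic pool wins overall — Pool B's applicants skew toward the low-rate Medicine group.)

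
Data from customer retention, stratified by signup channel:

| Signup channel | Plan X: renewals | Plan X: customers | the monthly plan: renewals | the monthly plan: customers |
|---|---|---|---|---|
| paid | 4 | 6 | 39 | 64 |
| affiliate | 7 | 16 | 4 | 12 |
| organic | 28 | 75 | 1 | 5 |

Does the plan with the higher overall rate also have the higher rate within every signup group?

Paid: Plan X 4/6 = 66.7%, the monthly plan 39/64 = 60.9% → Plan X
Affiliate: Plan X 7/16 = 43.8%, the monthly plan 4/12 = 33.3% → Plan X
Organic: Plan X 28/75 = 37.3%, the monthly plan 1/5 = 20.0% → Plan X
Overall: Plan X 39/97 = 40.2%, the monthly plan 44/81 = 54.3% → the monthly plan
Plan X wins each signup group but the monthly plan wins overall — the comparison reverses. Plan X's customers skew toward organic, which has a lower base rate.

No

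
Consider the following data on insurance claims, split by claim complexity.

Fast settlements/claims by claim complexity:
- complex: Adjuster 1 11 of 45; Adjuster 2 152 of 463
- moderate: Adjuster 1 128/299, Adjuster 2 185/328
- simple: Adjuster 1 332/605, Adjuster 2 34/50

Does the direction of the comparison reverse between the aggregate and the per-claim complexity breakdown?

Yes

Complex: Adjuster 1 11/45 = 24.4%, Adjuster 2 152/463 = 32.8% → Adjuster 2
Moderate: Adjuster 1 128/299 = 42.8%, Adjuster 2 185/328 = 56.4% → Adjuster 2
Simple: Adjuster 1 332/605 = 54.9%, Adjuster 2 34/50 = 68.0% → Adjuster 2
Overall: Adjuster 1 471/949 = 49.6%, Adjuster 2 371/841 = 44.1% → Adjuster 1
Adjuster 2 wins each claim group but Adjuster 1 wins overall — the comparison reverses. Adjuster 2's claims skew toward complex, which has a lower base rate.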